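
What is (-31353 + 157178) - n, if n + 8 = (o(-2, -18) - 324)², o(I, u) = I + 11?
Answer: 26608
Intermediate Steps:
o(I, u) = 11 + I
n = 99217 (n = -8 + ((11 - 2) - 324)² = -8 + (9 - 324)² = -8 + (-315)² = -8 + 99225 = 99217)
(-31353 + 157178) - n = (-31353 + 157178) - 1*99217 = 125825 - 99217 = 26608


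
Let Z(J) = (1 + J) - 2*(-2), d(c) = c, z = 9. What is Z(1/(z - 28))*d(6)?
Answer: 564/19 ≈ 29.684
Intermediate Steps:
Z(J) = 5 + J (Z(J) = (1 + J) + 4 = 5 + J)
Z(1/(z - 28))*d(6) = (5 + 1/(9 - 28))*6 = (5 + 1/(-19))*6 = (5 - 1/19)*6 = (94/19)*6 = 564/19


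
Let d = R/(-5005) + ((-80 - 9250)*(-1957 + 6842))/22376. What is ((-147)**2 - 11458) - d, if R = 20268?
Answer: 682698112949/55995940 ≈ 12192.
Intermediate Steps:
d = -114283326009/55995940 (d = 20268/(-5005) + ((-80 - 9250)*(-1957 + 6842))/22376 = 20268*(-1/5005) - 9330*4885*(1/22376) = -20268/5005 - 45577050*1/22376 = -20268/5005 - 22788525/11188 = -114283326009/55995940 ≈ -2040.9)
((-147)**2 - 11458) - d = ((-147)**2 - 11458) - 1*(-114283326009/55995940) = (21609 - 11458) + 114283326009/55995940 = 10151 + 114283326009/55995940 = 682698112949/55995940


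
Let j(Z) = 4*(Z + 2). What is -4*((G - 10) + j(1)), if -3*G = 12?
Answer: 8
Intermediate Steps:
G = -4 (G = -1/3*12 = -4)
j(Z) = 8 + 4*Z (j(Z) = 4*(2 + Z) = 8 + 4*Z)
-4*((G - 10) + j(1)) = -4*((-4 - 10) + (8 + 4*1)) = -4*(-14 + (8 + 4)) = -4*(-14 + 12) = -4*(-2) = 8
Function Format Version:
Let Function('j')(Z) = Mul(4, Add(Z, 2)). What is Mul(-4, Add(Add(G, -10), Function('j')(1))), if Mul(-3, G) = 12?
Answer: 8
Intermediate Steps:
G = -4 (G = Mul(Rational(-1, 3), 12) = -4)
Function('j')(Z) = Add(8, Mul(4, Z)) (Function('j')(Z) = Mul(4, Add(2, Z)) = Add(8, Mul(4, Z)))
Mul(-4, Add(Add(G, -10), Function('j')(1))) = Mul(-4, Add(Add(-4, -10), Add(8, Mul(4, 1)))) = Mul(-4, Add(-14, Add(8, 4))) = Mul(-4, Add(-14, 12)) = Mul(-4, -2) = 8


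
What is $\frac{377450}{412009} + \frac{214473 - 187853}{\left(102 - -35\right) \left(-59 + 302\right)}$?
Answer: $\frac{23533367530}{13716191619} \approx 1.7157$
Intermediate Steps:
$\frac{377450}{412009} + \frac{214473 - 187853}{\left(102 - -35\right) \left(-59 + 302\right)} = 377450 \cdot \frac{1}{412009} + \frac{214473 - 187853}{\left(102 + 35\right) 243} = \frac{377450}{412009} + \frac{26620}{137 \cdot 243} = \frac{377450}{412009} + \frac{26620}{33291} = \frac{23533367530}{13716191619}$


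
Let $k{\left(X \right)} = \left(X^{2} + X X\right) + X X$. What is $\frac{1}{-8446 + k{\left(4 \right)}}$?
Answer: $- \frac{1}{8398} \approx -0.00011908$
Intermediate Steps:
$k{\left(X \right)} = 3 X^{2}$ ($k{\left(X \right)} = \left(X^{2} + X^{2}\right) + X^{2} = 2 X^{2} + X^{2} = 3 X^{2}$)
$\frac{1}{-8446 + k{\left(4 \right)}} = \frac{1}{-8446 + 3 \cdot 4^{2}} = \frac{1}{-8446 + 3 \cdot 16} = \frac{1}{-8446 + 48} = \frac{1}{-8398} = - \frac{1}{8398}$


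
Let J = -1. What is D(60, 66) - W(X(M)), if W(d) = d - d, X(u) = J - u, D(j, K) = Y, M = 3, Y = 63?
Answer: 63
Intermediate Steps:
D(j, K) = 63
X(u) = -1 - u
W(d) = 0
D(60, 66) - W(X(M)) = 63 - 1*0 = 63 + 0 = 63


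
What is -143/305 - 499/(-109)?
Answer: 136608/33245 ≈ 4.1091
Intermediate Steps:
-143/305 - 499/(-109) = -143*1/305 - 499*(-1/109) = -143/305 + 499/109 = 136608/33245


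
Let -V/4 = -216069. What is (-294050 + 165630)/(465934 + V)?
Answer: -12842/133021 ≈ -0.096541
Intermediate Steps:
V = 864276 (V = -4*(-216069) = 864276)
(-294050 + 165630)/(465934 + V) = (-294050 + 165630)/(465934 + 864276) = -128420/1330210 = -128420*1/1330210 = -12842/133021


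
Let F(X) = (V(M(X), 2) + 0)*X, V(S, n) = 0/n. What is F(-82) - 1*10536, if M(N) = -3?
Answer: -10536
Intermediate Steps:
V(S, n) = 0
F(X) = 0 (F(X) = (0 + 0)*X = 0*X = 0)
F(-82) - 1*10536 = 0 - 1*10536 = 0 - 10536 = -10536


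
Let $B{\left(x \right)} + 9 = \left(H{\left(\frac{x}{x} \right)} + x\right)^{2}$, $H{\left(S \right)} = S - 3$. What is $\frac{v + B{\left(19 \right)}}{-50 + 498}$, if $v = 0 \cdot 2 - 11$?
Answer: $\frac{269}{448} \approx 0.60045$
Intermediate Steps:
$v = -11$ ($v = 0 - 11 = -11$)
$H{\left(S \right)} = -3 + S$
$B{\left(x \right)} = -9 + \left(-2 + x\right)^{2}$ ($B{\left(x \right)} = -9 + \left(\left(-3 + \frac{x}{x}\right) + x\right)^{2} = -9 + \left(\left(-3 + 1\right) + x\right)^{2} = -9 + \left(-2 + x\right)^{2}$)
$\frac{v + B{\left(19 \right)}}{-50 + 498} = \frac{-11 - \left(9 - \left(-2 + 19\right)^{2}\right)}{-50 + 498} = \frac{-11 - \left(9 - 17^{2}\right)}{448} = \left(-11 + \left(-9 + 289\right)\right) \frac{1}{448} = \left(-11 + 280\right) \frac{1}{448} = 269 \cdot \frac{1}{448} = \frac{269}{448}$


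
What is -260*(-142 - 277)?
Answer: 108940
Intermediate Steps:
-260*(-142 - 277) = -260*(-419) = 108940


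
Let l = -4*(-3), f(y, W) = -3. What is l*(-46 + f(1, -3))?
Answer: -588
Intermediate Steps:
l = 12
l*(-46 + f(1, -3)) = 12*(-46 - 3) = 12*(-49) = -588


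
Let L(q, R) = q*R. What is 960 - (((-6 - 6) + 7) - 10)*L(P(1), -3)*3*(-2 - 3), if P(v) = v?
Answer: 1635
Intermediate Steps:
L(q, R) = R*q
960 - (((-6 - 6) + 7) - 10)*L(P(1), -3)*3*(-2 - 3) = 960 - (((-6 - 6) + 7) - 10)*(-3*1)*3*(-2 - 3) = 960 - ((-12 + 7) - 10)*(-3)*3*(-5) = 960 - (-5 - 10)*(-3)*(-15) = 960 - (-15*(-3))*(-15) = 960 - 45*(-15) = 960 - 1*(-675) = 960 + 675 = 1635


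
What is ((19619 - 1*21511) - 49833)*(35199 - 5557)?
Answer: -1533232450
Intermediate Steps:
((19619 - 1*21511) - 49833)*(35199 - 5557) = ((19619 - 21511) - 49833)*29642 = (-1892 - 49833)*29642 = -51725*29642 = -1533232450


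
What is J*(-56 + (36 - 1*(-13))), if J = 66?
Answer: -462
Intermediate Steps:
J*(-56 + (36 - 1*(-13))) = 66*(-56 + (36 - 1*(-13))) = 66*(-56 + (36 + 13)) = 66*(-56 + 49) = 66*(-7) = -462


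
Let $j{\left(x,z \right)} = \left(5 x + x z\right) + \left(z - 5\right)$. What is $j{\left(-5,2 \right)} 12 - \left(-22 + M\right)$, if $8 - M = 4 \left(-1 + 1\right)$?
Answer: $-442$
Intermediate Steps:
$M = 8$ ($M = 8 - 4 \left(-1 + 1\right) = 8 - 4 \cdot 0 = 8 - 0 = 8 + 0 = 8$)
$j{\left(x,z \right)} = -5 + z + 5 x + x z$ ($j{\left(x,z \right)} = \left(5 x + x z\right) + \left(z - 5\right) = \left(5 x + x z\right) + \left(-5 + z\right) = -5 + z + 5 x + x z$)
$j{\left(-5,2 \right)} 12 - \left(-22 + M\right) = \left(-5 + 2 + 5 \left(-5\right) - 10\right) 12 + \left(22 - 8\right) = \left(-5 + 2 - 25 - 10\right) 12 + \left(22 - 8\right) = \left(-38\right) 12 + 14 = -456 + 14 = -442$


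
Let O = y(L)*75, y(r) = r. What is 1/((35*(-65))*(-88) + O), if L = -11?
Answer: 1/199375 ≈ 5.0157e-6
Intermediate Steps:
O = -825 (O = -11*75 = -825)
1/((35*(-65))*(-88) + O) = 1/((35*(-65))*(-88) - 825) = 1/(-2275*(-88) - 825) = 1/(200200 - 825) = 1/199375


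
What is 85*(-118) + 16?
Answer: -10014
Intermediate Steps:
85*(-118) + 16 = -10030 + 16 = -10014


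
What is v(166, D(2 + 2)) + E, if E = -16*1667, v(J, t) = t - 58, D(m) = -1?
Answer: -26731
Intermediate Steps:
v(J, t) = -58 + t
E = -26672
v(166, D(2 + 2)) + E = (-58 - 1) - 26672 = -59 - 26672 = -26731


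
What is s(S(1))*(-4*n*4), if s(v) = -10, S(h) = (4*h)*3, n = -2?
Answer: -320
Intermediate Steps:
S(h) = 12*h
s(S(1))*(-4*n*4) = -10*(-4*(-2))*4 = -80*4 = -10*32 = -320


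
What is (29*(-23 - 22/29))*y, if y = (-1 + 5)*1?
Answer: -2756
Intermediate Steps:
y = 4 (y = 4*1 = 4)
(29*(-23 - 22/29))*y = (29*(-23 - 22/29))*4 = (29*(-689/29))*4 = -689*4 = -2756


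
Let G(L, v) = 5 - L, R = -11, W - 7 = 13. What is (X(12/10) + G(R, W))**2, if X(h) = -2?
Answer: 196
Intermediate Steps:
W = 20 (W = 7 + 13 = 20)
(X(12/10) + G(R, W))**2 = (-2 + (5 - 1*(-11)))**2 = (-2 + (5 + 11))**2 = (-2 + 16)**2 = 14**2 = 196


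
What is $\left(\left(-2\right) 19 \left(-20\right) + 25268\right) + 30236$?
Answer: $56264$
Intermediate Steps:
$\left(\left(-2\right) 19 \left(-20\right) + 25268\right) + 30236 = \left(\left(-38\right) \left(-20\right) + 25268\right) + 30236 = \left(760 + 25268\right) + 30236 = 26028 + 30236 = 56264$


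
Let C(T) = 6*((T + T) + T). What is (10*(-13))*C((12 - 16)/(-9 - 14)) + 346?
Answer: -1402/23 ≈ -60.957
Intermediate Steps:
C(T) = 18*T (C(T) = 6*(2*T + T) = 6*(3*T) = 18*T)
(10*(-13))*C((12 - 16)/(-9 - 14)) + 346 = (10*(-13))*(18*((12 - 16)/(-9 - 14))) + 346 = -2340*(-4/(-23)) + 346 = -2340*(-4*(-1/23)) + 346 = -2340*4/23 + 346 = -130*72/23 + 346 = -9360/23 + 346 = -1402/23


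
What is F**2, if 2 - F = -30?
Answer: 1024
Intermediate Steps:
F = 32 (F = 2 - 1*(-30) = 2 + 30 = 32)
F**2 = 32**2 = 1024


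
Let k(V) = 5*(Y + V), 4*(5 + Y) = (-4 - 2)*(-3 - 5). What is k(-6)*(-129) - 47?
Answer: -692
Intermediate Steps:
Y = 7 (Y = -5 + ((-4 - 2)*(-3 - 5))/4 = -5 + (-6*(-8))/4 = -5 + (1/4)*48 = -5 + 12 = 7)
k(V) = 35 + 5*V (k(V) = 5*(7 + V) = 35 + 5*V)
k(-6)*(-129) - 47 = (35 + 5*(-6))*(-129) - 47 = (35 - 30)*(-129) - 47 = 5*(-129) - 47 = -645 - 47 = -692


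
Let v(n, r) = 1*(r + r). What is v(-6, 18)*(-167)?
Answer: -6012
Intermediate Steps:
v(n, r) = 2*r (v(n, r) = 1*(2*r) = 2*r)
v(-6, 18)*(-167) = (2*18)*(-167) = 36*(-167) = -6012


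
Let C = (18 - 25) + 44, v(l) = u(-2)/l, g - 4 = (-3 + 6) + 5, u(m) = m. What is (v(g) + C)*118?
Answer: 13039/3 ≈ 4346.3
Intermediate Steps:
g = 12 (g = 4 + ((-3 + 6) + 5) = 4 + (3 + 5) = 4 + 8 = 12)
v(l) = -2/l
C = 37 (C = -7 + 44 = 37)
(v(g) + C)*118 = (-2/12 + 37)*118 = (-2*1/12 + 37)*118 = (-⅙ + 37)*118 = (221/6)*118 = 13039/3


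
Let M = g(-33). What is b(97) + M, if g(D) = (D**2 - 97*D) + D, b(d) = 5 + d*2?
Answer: 4456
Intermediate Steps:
b(d) = 5 + 2*d
g(D) = D**2 - 96*D
M = 4257 (M = -33*(-96 - 33) = -33*(-129) = 4257)
b(97) + M = (5 + 2*97) + 4257 = (5 + 194) + 4257 = 199 + 4257 = 4456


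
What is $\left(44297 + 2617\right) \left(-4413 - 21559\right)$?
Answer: $-1218450408$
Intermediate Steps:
$\left(44297 + 2617\right) \left(-4413 - 21559\right) = 46914 \left(-25972\right) = -1218450408$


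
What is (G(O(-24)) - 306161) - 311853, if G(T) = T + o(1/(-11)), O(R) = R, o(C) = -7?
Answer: -618045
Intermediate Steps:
G(T) = -7 + T (G(T) = T - 7 = -7 + T)
(G(O(-24)) - 306161) - 311853 = ((-7 - 24) - 306161) - 311853 = (-31 - 306161) - 311853 = -306192 - 311853 = -618045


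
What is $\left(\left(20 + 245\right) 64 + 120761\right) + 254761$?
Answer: $392482$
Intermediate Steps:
$\left(\left(20 + 245\right) 64 + 120761\right) + 254761 = \left(265 \cdot 64 + 120761\right) + 254761 = \left(16960 + 120761\right) + 254761 = 137721 + 254761 = 392482$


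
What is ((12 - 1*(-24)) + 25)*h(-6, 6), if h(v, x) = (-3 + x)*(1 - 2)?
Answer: -183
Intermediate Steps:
h(v, x) = 3 - x (h(v, x) = (-3 + x)*(-1) = 3 - x)
((12 - 1*(-24)) + 25)*h(-6, 6) = ((12 - 1*(-24)) + 25)*(3 - 1*6) = ((12 + 24) + 25)*(3 - 6) = (36 + 25)*(-3) = 61*(-3) = -183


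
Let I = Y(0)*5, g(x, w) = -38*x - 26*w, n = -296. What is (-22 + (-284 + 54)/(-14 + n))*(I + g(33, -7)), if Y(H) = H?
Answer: 706448/31 ≈ 22789.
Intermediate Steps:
I = 0 (I = 0*5 = 0)
(-22 + (-284 + 54)/(-14 + n))*(I + g(33, -7)) = (-22 + (-284 + 54)/(-14 - 296))*(0 + (-38*33 - 26*(-7))) = (-22 - 230/(-310))*(0 + (-1254 + 182)) = (-22 - 230*(-1/310))*(0 - 1072) = (-22 + 23/31)*(-1072) = -659/31*(-1072) = 706448/31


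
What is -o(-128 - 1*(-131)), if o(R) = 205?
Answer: -205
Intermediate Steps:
-o(-128 - 1*(-131)) = -1*205 = -205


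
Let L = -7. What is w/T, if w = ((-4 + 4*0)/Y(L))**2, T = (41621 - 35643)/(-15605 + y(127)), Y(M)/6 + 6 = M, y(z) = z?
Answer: -30956/4546269 ≈ -0.0068091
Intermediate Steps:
Y(M) = -36 + 6*M
T = -2989/7739 (T = (41621 - 35643)/(-15605 + 127) = 5978/(-15478) = 5978*(-1/15478) = -2989/7739 ≈ -0.38623)
w = 4/1521 (w = ((-4 + 4*0)/(-36 + 6*(-7)))**2 = ((-4 + 0)/(-36 - 42))**2 = (-4/(-78))**2 = (-4*(-1/78))**2 = (2/39)**2 = 4/1521 ≈ 0.0026299)
w/T = 4/(1521*(-2989/7739)) = (4/1521)*(-7739/2989) = -30956/4546269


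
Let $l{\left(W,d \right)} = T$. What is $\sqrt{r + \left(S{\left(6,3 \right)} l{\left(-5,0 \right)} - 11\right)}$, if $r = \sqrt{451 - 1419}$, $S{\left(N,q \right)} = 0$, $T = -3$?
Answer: $\sqrt{-11 + 22 i \sqrt{2}} \approx 3.3166 + 4.6904 i$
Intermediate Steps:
$l{\left(W,d \right)} = -3$
$r = 22 i \sqrt{2}$ ($r = \sqrt{-968} = 22 i \sqrt{2} \approx 31.113 i$)
$\sqrt{r + \left(S{\left(6,3 \right)} l{\left(-5,0 \right)} - 11\right)} = \sqrt{22 i \sqrt{2} + \left(0 \left(-3\right) - 11\right)} = \sqrt{22 i \sqrt{2} + \left(0 - 11\right)} = \sqrt{22 i \sqrt{2} - 11} = \sqrt{-11 + 22 i \sqrt{2}}$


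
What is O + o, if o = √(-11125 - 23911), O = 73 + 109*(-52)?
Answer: -5595 + 2*I*√8759 ≈ -5595.0 + 187.18*I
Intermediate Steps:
O = -5595 (O = 73 - 5668 = -5595)
o = 2*I*√8759 (o = √(-35036) = 2*I*√8759 ≈ 187.18*I)
O + o = -5595 + 2*I*√8759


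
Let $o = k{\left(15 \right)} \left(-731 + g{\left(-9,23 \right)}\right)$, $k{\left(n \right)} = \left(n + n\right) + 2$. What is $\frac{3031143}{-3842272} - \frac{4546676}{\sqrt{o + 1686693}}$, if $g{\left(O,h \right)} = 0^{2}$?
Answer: $- \frac{3031143}{3842272} - \frac{4546676 \sqrt{1663301}}{1663301} \approx -3526.2$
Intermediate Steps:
$g{\left(O,h \right)} = 0$
$k{\left(n \right)} = 2 + 2 n$ ($k{\left(n \right)} = 2 n + 2 = 2 + 2 n$)
$o = -23392$ ($o = \left(2 + 2 \cdot 15\right) \left(-731 + 0\right) = \left(2 + 30\right) \left(-731\right) = 32 \left(-731\right) = -23392$)
$\frac{3031143}{-3842272} - \frac{4546676}{\sqrt{o + 1686693}} = \frac{3031143}{-3842272} - \frac{4546676}{\sqrt{-23392 + 1686693}} = 3031143 \left(- \frac{1}{3842272}\right) - \frac{4546676}{\sqrt{1663301}} = - \frac{3031143}{3842272} - 4546676 \frac{\sqrt{1663301}}{1663301} = - \frac{3031143}{3842272} - \frac{4546676 \sqrt{1663301}}{1663301}$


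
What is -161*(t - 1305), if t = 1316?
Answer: -1771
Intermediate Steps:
-161*(t - 1305) = -161*(1316 - 1305) = -161*11 = -1771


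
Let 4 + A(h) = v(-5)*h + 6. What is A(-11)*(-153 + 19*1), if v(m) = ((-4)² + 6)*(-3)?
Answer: -97552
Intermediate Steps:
v(m) = -66 (v(m) = (16 + 6)*(-3) = 22*(-3) = -66)
A(h) = 2 - 66*h (A(h) = -4 + (-66*h + 6) = -4 + (6 - 66*h) = 2 - 66*h)
A(-11)*(-153 + 19*1) = (2 - 66*(-11))*(-153 + 19*1) = (2 + 726)*(-153 + 19) = 728*(-134) = -97552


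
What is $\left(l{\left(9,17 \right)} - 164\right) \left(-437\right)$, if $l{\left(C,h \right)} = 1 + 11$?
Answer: $66424$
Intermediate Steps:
$l{\left(C,h \right)} = 12$
$\left(l{\left(9,17 \right)} - 164\right) \left(-437\right) = \left(12 - 164\right) \left(-437\right) = \left(-152\right) \left(-437\right) = 66424$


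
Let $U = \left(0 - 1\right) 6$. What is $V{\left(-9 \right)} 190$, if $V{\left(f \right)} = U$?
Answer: $-1140$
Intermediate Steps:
$U = -6$ ($U = \left(-1\right) 6 = -6$)
$V{\left(f \right)} = -6$
$V{\left(-9 \right)} 190 = \left(-6\right) 190 = -1140$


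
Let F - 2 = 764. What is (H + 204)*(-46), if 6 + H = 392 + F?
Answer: -62376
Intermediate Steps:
F = 766 (F = 2 + 764 = 766)
H = 1152 (H = -6 + (392 + 766) = -6 + 1158 = 1152)
(H + 204)*(-46) = (1152 + 204)*(-46) = 1356*(-46) = -62376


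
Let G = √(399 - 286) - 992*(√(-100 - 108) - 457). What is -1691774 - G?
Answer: -2145118 - √113 + 3968*I*√13 ≈ -2.1451e+6 + 14307.0*I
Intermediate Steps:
G = 453344 + √113 - 3968*I*√13 (G = √113 - 992*(√(-208) - 457) = √113 - 992*(4*I*√13 - 457) = √113 - 992*(-457 + 4*I*√13) = √113 + (453344 - 3968*I*√13) = 453344 + √113 - 3968*I*√13 ≈ 4.5335e+5 - 14307.0*I)
-1691774 - G = -1691774 - (453344 + √113 - 3968*I*√13) = -1691774 + (-453344 - √113 + 3968*I*√13) = -2145118 - √113 + 3968*I*√13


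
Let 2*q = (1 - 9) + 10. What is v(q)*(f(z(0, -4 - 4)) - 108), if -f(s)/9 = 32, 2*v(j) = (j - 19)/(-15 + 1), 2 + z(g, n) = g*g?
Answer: -1782/7 ≈ -254.57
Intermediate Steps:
z(g, n) = -2 + g² (z(g, n) = -2 + g*g = -2 + g²)
q = 1 (q = ((1 - 9) + 10)/2 = (-8 + 10)/2 = (½)*2 = 1)
v(j) = 19/28 - j/28 (v(j) = ((j - 19)/(-15 + 1))/2 = ((-19 + j)/(-14))/2 = ((-19 + j)*(-1/14))/2 = (19/14 - j/14)/2 = 19/28 - j/28)
f(s) = -288 (f(s) = -9*32 = -288)
v(q)*(f(z(0, -4 - 4)) - 108) = (19/28 - 1/28*1)*(-288 - 108) = (19/28 - 1/28)*(-396) = (9/14)*(-396) = -1782/7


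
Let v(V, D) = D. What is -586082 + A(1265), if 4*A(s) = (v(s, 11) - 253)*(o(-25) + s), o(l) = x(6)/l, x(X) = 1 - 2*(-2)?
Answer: -3313012/5 ≈ -6.6260e+5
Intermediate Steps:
x(X) = 5 (x(X) = 1 + 4 = 5)
o(l) = 5/l
A(s) = 121/10 - 121*s/2 (A(s) = ((11 - 253)*(5/(-25) + s))/4 = (-242*(5*(-1/25) + s))/4 = (-242*(-⅕ + s))/4 = (242/5 - 242*s)/4 = 121/10 - 121*s/2)
-586082 + A(1265) = -586082 + (121/10 - 121/2*1265) = -586082 + (121/10 - 153065/2) = -586082 - 382602/5 = -3313012/5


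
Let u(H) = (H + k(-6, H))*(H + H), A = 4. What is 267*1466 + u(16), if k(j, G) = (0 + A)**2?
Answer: 392446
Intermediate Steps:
k(j, G) = 16 (k(j, G) = (0 + 4)**2 = 4**2 = 16)
u(H) = 2*H*(16 + H) (u(H) = (H + 16)*(H + H) = (16 + H)*(2*H) = 2*H*(16 + H))
267*1466 + u(16) = 267*1466 + 2*16*(16 + 16) = 391422 + 2*16*32 = 391422 + 1024 = 392446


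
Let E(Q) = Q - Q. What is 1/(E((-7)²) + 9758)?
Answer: 1/9758 ≈ 0.00010248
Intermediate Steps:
E(Q) = 0
1/(E((-7)²) + 9758) = 1/(0 + 9758) = 1/9758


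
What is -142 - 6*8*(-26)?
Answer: 1106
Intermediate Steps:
-142 - 6*8*(-26) = -142 - 48*(-26) = -142 + 1248 = 1106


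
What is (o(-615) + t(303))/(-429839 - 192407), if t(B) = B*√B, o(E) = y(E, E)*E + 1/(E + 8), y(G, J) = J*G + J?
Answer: 140963701051/377703322 - 303*√303/622246 ≈ 373.20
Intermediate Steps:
y(G, J) = J + G*J (y(G, J) = G*J + J = J + G*J)
o(E) = 1/(8 + E) + E²*(1 + E) (o(E) = (E*(1 + E))*E + 1/(E + 8) = E²*(1 + E) + 1/(8 + E) = 1/(8 + E) + E²*(1 + E))
t(B) = B^(3/2)
(o(-615) + t(303))/(-429839 - 192407) = ((1 + (-615)⁴ + 8*(-615)² + 9*(-615)³)/(8 - 615) + 303^(3/2))/(-429839 - 192407) = ((1 + 143054150625 + 8*378225 + 9*(-232608375))/(-607) + 303*√303)/(-622246) = (-(1 + 143054150625 + 3025800 - 2093475375)/607 + 303*√303)*(-1/622246) = (-1/607*140963701051 + 303*√303)*(-1/622246) = (-140963701051/607 + 303*√303)*(-1/622246) = 140963701051/377703322 - 303*√303/622246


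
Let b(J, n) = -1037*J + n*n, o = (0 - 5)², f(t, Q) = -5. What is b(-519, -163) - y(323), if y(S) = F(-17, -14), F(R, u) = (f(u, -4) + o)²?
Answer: 564372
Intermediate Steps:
o = 25 (o = (-5)² = 25)
F(R, u) = 400 (F(R, u) = (-5 + 25)² = 20² = 400)
b(J, n) = n² - 1037*J (b(J, n) = -1037*J + n² = n² - 1037*J)
y(S) = 400
b(-519, -163) - y(323) = ((-163)² - 1037*(-519)) - 1*400 = (26569 + 538203) - 400 = 564772 - 400 = 564372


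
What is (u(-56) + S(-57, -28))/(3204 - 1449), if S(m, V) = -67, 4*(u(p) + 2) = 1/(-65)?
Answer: -17941/456300 ≈ -0.039318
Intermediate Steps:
u(p) = -521/260 (u(p) = -2 + (1/4)/(-65) = -2 + (1/4)*(-1/65) = -2 - 1/260 = -521/260)
(u(-56) + S(-57, -28))/(3204 - 1449) = (-521/260 - 67)/(3204 - 1449) = -17941/260/1755 = -17941/260*1/1755 = -17941/456300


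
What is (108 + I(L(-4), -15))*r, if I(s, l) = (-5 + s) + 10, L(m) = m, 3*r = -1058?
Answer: -115322/3 ≈ -38441.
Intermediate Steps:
r = -1058/3 (r = (1/3)*(-1058) = -1058/3 ≈ -352.67)
I(s, l) = 5 + s
(108 + I(L(-4), -15))*r = (108 + (5 - 4))*(-1058/3) = (108 + 1)*(-1058/3) = 109*(-1058/3) = -115322/3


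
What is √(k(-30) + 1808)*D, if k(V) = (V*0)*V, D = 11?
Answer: 44*√113 ≈ 467.73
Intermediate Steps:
k(V) = 0 (k(V) = 0*V = 0)
√(k(-30) + 1808)*D = √(0 + 1808)*11 = √1808*11 = (4*√113)*11 = 44*√113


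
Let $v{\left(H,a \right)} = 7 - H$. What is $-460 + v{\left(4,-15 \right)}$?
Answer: $-457$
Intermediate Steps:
$-460 + v{\left(4,-15 \right)} = -460 + \left(7 - 4\right) = -460 + 3 = -457$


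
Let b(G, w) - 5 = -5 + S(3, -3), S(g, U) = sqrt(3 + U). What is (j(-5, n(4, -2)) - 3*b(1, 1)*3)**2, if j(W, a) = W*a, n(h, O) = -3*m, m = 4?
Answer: 3600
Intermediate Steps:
n(h, O) = -12 (n(h, O) = -3*4 = -12)
b(G, w) = 0 (b(G, w) = 5 + (-5 + sqrt(3 - 3)) = 5 + (-5 + sqrt(0)) = 5 + (-5 + 0) = 5 - 5 = 0)
(j(-5, n(4, -2)) - 3*b(1, 1)*3)**2 = (-5*(-12) - 3*0*3)**2 = (60 + 0*3)**2 = (60 + 0)**2 = 60**2 = 3600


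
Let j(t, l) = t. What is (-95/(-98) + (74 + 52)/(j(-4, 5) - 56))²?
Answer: 76729/60025 ≈ 1.2783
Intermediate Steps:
(-95/(-98) + (74 + 52)/(j(-4, 5) - 56))² = (-95/(-98) + (74 + 52)/(-4 - 56))² = (-95*(-1/98) + 126/(-60))² = (95/98 + 126*(-1/60))² = (95/98 - 21/10)² = (-277/245)² = 76729/60025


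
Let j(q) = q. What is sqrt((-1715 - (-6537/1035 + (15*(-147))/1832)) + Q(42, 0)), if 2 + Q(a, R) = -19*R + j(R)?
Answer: I*sqrt(170723488866270)/316020 ≈ 41.346*I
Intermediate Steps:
Q(a, R) = -2 - 18*R (Q(a, R) = -2 + (-19*R + R) = -2 - 18*R)
sqrt((-1715 - (-6537/1035 + (15*(-147))/1832)) + Q(42, 0)) = sqrt((-1715 - (-6537/1035 + (15*(-147))/1832)) + (-2 - 18*0)) = sqrt((-1715 - (-6537*1/1035 - 2205*1/1832)) + (-2 + 0)) = sqrt((-1715 - (-2179/345 - 2205/1832)) - 2) = sqrt((-1715 - 1*(-4752653/632040)) - 2) = sqrt((-1715 + 4752653/632040) - 2) = sqrt(-1079195947/632040 - 2) = sqrt(-1080460027/632040) = I*sqrt(170723488866270)/316020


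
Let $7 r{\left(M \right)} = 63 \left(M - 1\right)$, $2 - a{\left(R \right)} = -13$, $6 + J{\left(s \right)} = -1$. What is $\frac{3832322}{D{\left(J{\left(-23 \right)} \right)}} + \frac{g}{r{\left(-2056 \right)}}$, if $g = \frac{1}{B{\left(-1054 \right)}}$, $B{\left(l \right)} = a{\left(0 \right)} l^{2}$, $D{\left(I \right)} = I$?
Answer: $- \frac{1182255312605435647}{2159470730340} \approx -5.4748 \cdot 10^{5}$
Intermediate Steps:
$J{\left(s \right)} = -7$ ($J{\left(s \right)} = -6 - 1 = -7$)
$a{\left(R \right)} = 15$ ($a{\left(R \right)} = 2 - -13 = 2 + 13 = 15$)
$r{\left(M \right)} = -9 + 9 M$ ($r{\left(M \right)} = \frac{63 \left(M - 1\right)}{7} = \frac{63 \left(-1 + M\right)}{7} = \frac{-63 + 63 M}{7} = -9 + 9 M$)
$B{\left(l \right)} = 15 l^{2}$
$g = \frac{1}{16663740}$ ($g = \frac{1}{15 \left(-1054\right)^{2}} = \frac{1}{15 \cdot 1110916} = \frac{1}{16663740} \approx 6.0011 \cdot 10^{-8}$)
$\frac{3832322}{D{\left(J{\left(-23 \right)} \right)}} + \frac{g}{r{\left(-2056 \right)}} = \frac{3832322}{-7} + \frac{1}{16663740 \left(-9 + 9 \left(-2056\right)\right)} = 3832322 \left(- \frac{1}{7}\right) + \frac{1}{16663740 \left(-9 - 18504\right)} = - \frac{3832322}{7} + \frac{1}{16663740 \left(-18513\right)} = - \frac{3832322}{7} + \frac{1}{16663740} \left(- \frac{1}{18513}\right) = - \frac{3832322}{7} - \frac{1}{308495818620} = - \frac{1182255312605435647}{2159470730340}$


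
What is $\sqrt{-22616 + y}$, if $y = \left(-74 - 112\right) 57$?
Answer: $i \sqrt{33218} \approx 182.26 i$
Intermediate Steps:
$y = -10602$ ($y = \left(-186\right) 57 = -10602$)
$\sqrt{-22616 + y} = \sqrt{-22616 - 10602} = \sqrt{-33218} = i \sqrt{33218}$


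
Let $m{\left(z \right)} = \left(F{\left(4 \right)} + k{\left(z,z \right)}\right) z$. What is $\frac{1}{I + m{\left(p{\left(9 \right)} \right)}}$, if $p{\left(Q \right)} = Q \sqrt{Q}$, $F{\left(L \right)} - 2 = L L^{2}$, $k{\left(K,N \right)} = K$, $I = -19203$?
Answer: $- \frac{1}{16692} \approx -5.9909 \cdot 10^{-5}$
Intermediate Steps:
$F{\left(L \right)} = 2 + L^{3}$ ($F{\left(L \right)} = 2 + L L^{2} = 2 + L^{3}$)
$p{\left(Q \right)} = Q^{\frac{3}{2}}$
$m{\left(z \right)} = z \left(66 + z\right)$ ($m{\left(z \right)} = \left(\left(2 + 4^{3}\right) + z\right) z = \left(\left(2 + 64\right) + z\right) z = \left(66 + z\right) z = z \left(66 + z\right)$)
$\frac{1}{I + m{\left(p{\left(9 \right)} \right)}} = \frac{1}{-19203 + 9^{\frac{3}{2}} \left(66 + 9^{\frac{3}{2}}\right)} = \frac{1}{-19203 + 27 \left(66 + 27\right)} = \frac{1}{-19203 + 27 \cdot 93} = \frac{1}{-19203 + 2511} = \frac{1}{-16692} = - \frac{1}{16692}$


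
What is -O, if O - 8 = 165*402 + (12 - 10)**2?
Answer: -66342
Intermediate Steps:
O = 66342 (O = 8 + (165*402 + (12 - 10)**2) = 8 + (66330 + 2**2) = 8 + (66330 + 4) = 8 + 66334 = 66342)
-O = -1*66342 = -66342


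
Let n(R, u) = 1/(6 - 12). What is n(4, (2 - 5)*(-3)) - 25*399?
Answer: -59851/6 ≈ -9975.2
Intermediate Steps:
n(R, u) = -⅙ (n(R, u) = 1/(-6) = -⅙)
n(4, (2 - 5)*(-3)) - 25*399 = -⅙ - 25*399 = -⅙ - 9975 = -59851/6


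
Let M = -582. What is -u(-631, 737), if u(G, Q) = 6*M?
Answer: 3492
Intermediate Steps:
u(G, Q) = -3492 (u(G, Q) = 6*(-582) = -3492)
-u(-631, 737) = -1*(-3492) = 3492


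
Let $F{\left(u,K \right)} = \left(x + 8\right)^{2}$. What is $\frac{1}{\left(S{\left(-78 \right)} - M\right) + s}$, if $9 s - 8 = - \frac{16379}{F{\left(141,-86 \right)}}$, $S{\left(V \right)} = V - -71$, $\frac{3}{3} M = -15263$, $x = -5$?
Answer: $\frac{81}{1219429} \approx 6.6424 \cdot 10^{-5}$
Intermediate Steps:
$M = -15263$
$S{\left(V \right)} = 71 + V$ ($S{\left(V \right)} = V + 71 = 71 + V$)
$F{\left(u,K \right)} = 9$ ($F{\left(u,K \right)} = \left(-5 + 8\right)^{2} = 3^{2} = 9$)
$s = - \frac{16307}{81}$ ($s = \frac{8}{9} + \frac{\left(-16379\right) \frac{1}{9}}{9} = \frac{8}{9} + \frac{1}{9} \left(- \frac{16379}{9}\right) = \frac{8}{9} - \frac{16379}{81} = - \frac{16307}{81} \approx -201.32$)
$\frac{1}{\left(S{\left(-78 \right)} - M\right) + s} = \frac{1}{\left(\left(71 - 78\right) - -15263\right) - \frac{16307}{81}} = \frac{1}{\left(-7 + 15263\right) - \frac{16307}{81}} = \frac{1}{15256 - \frac{16307}{81}} = \frac{1}{\frac{1219429}{81}} = \frac{81}{1219429}$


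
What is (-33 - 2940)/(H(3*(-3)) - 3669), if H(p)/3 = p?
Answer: 991/1232 ≈ 0.80438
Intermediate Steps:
H(p) = 3*p
(-33 - 2940)/(H(3*(-3)) - 3669) = (-33 - 2940)/(3*(3*(-3)) - 3669) = -2973/(3*(-9) - 3669) = -2973/(-27 - 3669) = -2973/(-3696) = -2973*(-1/3696) = 991/1232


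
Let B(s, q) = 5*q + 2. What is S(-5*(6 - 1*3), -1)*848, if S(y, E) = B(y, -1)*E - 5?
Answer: -1696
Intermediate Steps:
B(s, q) = 2 + 5*q
S(y, E) = -5 - 3*E (S(y, E) = (2 + 5*(-1))*E - 5 = (2 - 5)*E - 5 = -3*E - 5 = -5 - 3*E)
S(-5*(6 - 1*3), -1)*848 = (-5 - 3*(-1))*848 = (-5 + 3)*848 = -2*848 = -1696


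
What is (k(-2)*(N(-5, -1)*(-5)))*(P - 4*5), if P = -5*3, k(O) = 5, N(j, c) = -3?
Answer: -2625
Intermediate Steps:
P = -15
(k(-2)*(N(-5, -1)*(-5)))*(P - 4*5) = (5*(-3*(-5)))*(-15 - 4*5) = (5*15)*(-15 - 20) = 75*(-35) = -2625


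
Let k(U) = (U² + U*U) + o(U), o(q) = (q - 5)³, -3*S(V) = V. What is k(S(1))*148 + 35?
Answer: -604375/27 ≈ -22384.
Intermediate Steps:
S(V) = -V/3
o(q) = (-5 + q)³
k(U) = (-5 + U)³ + 2*U² (k(U) = (U² + U*U) + (-5 + U)³ = (U² + U²) + (-5 + U)³ = 2*U² + (-5 + U)³ = (-5 + U)³ + 2*U²)
k(S(1))*148 + 35 = ((-5 - ⅓*1)³ + 2*(-⅓*1)²)*148 + 35 = ((-5 - ⅓)³ + 2*(-⅓)²)*148 + 35 = ((-16/3)³ + 2*(⅑))*148 + 35 = (-4096/27 + 2/9)*148 + 35 = -4090/27*148 + 35 = -605320/27 + 35 = -604375/27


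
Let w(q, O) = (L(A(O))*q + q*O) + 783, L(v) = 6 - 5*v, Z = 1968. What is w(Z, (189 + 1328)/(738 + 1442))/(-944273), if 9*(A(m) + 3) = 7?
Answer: -58577377/1543886355 ≈ -0.037942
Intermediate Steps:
A(m) = -20/9 (A(m) = -3 + (⅑)*7 = -3 + 7/9 = -20/9)
w(q, O) = 783 + 154*q/9 + O*q (w(q, O) = ((6 - 5*(-20/9))*q + q*O) + 783 = ((6 + 100/9)*q + O*q) + 783 = (154*q/9 + O*q) + 783 = 783 + 154*q/9 + O*q)
w(Z, (189 + 1328)/(738 + 1442))/(-944273) = (783 + (154/9)*1968 + ((189 + 1328)/(738 + 1442))*1968)/(-944273) = (783 + 101024/3 + (1517/2180)*1968)*(-1/944273) = (783 + 101024/3 + 746364/545)*(-1/944273) = (58577377/1635)*(-1/944273) = -58577377/1543886355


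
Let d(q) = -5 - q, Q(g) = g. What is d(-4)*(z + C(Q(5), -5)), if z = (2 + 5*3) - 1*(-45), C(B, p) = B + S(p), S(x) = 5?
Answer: -72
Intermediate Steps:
C(B, p) = 5 + B (C(B, p) = B + 5 = 5 + B)
z = 62 (z = (2 + 15) + 45 = 17 + 45 = 62)
d(-4)*(z + C(Q(5), -5)) = (-5 - 1*(-4))*(62 + (5 + 5)) = (-5 + 4)*(62 + 10) = -1*72 = -72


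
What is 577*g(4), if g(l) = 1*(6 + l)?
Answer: 5770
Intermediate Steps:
g(l) = 6 + l
577*g(4) = 577*(6 + 4) = 577*10 = 5770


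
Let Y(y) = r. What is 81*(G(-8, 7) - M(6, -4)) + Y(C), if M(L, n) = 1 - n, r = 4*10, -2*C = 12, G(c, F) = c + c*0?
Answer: -1013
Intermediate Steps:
G(c, F) = c (G(c, F) = c + 0 = c)
C = -6 (C = -½*12 = -6)
r = 40
Y(y) = 40
81*(G(-8, 7) - M(6, -4)) + Y(C) = 81*(-8 - (1 - 1*(-4))) + 40 = 81*(-8 - (1 + 4)) + 40 = 81*(-8 - 1*5) + 40 = 81*(-8 - 5) + 40 = 81*(-13) + 40 = -1053 + 40 = -1013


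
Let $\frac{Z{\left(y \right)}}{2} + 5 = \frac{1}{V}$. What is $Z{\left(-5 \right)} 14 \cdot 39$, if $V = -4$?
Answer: $-5733$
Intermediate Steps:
$Z{\left(y \right)} = - \frac{21}{2}$ ($Z{\left(y \right)} = -10 + \frac{2}{-4} = -10 + 2 \left(- \frac{1}{4}\right) = -10 - \frac{1}{2} = - \frac{21}{2}$)
$Z{\left(-5 \right)} 14 \cdot 39 = \left(- \frac{21}{2}\right) 14 \cdot 39 = \left(-147\right) 39 = -5733$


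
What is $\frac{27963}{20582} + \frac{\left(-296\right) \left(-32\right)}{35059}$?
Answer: $\frac{1175307521}{721584338} \approx 1.6288$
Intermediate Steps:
$\frac{27963}{20582} + \frac{\left(-296\right) \left(-32\right)}{35059} = 27963 \cdot \frac{1}{20582} + 9472 \cdot \frac{1}{35059} = \frac{27963}{20582} + \frac{9472}{35059} = \frac{1175307521}{721584338}$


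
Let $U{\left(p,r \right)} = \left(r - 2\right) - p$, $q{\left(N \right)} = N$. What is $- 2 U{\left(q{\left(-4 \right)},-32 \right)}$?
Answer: $60$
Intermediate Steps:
$U{\left(p,r \right)} = -2 + r - p$ ($U{\left(p,r \right)} = \left(r - 2\right) - p = \left(-2 + r\right) - p = -2 + r - p$)
$- 2 U{\left(q{\left(-4 \right)},-32 \right)} = - 2 \left(-2 - 32 - -4\right) = - 2 \left(-2 - 32 + 4\right) = \left(-2\right) \left(-30\right) = 60$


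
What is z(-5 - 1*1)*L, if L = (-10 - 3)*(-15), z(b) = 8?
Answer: 1560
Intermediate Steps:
L = 195 (L = -13*(-15) = 195)
z(-5 - 1*1)*L = 8*195 = 1560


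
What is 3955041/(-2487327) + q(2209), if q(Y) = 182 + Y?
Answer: 1981081272/829109 ≈ 2389.4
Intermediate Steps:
3955041/(-2487327) + q(2209) = 3955041/(-2487327) + (182 + 2209) = 3955041*(-1/2487327) + 2391 = -1318347/829109 + 2391 = 1981081272/829109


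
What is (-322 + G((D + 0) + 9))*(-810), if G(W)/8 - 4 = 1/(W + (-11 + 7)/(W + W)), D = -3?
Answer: 3973860/17 ≈ 2.3376e+5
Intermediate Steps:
G(W) = 32 + 8/(W - 2/W) (G(W) = 32 + 8/(W + (-11 + 7)/(W + W)) = 32 + 8/(W - 4*1/(2*W)) = 32 + 8/(W - 2/W))
(-322 + G((D + 0) + 9))*(-810) = (-322 + 8*(-8 + ((-3 + 0) + 9) + 4*((-3 + 0) + 9)²)/(-2 + ((-3 + 0) + 9)²))*(-810) = (-322 + 8*(-8 + (-3 + 9) + 4*(-3 + 9)²)/(-2 + (-3 + 9)²))*(-810) = (-322 + 8*(-8 + 6 + 4*6²)/(-2 + 6²))*(-810) = (-322 + 8*(-8 + 6 + 4*36)/(-2 + 36))*(-810) = (-322 + 8*(-8 + 6 + 144)/34)*(-810) = (-322 + 8*(1/34)*142)*(-810) = (-322 + 568/17)*(-810) = -4906/17*(-810) = 3973860/17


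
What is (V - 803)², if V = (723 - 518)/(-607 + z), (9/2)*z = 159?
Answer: 75928904704/117649 ≈ 6.4539e+5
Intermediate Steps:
z = 106/3 (z = (2/9)*159 = 106/3 ≈ 35.333)
V = -123/343 (V = (723 - 518)/(-607 + 106/3) = 205/(-1715/3) = 205*(-3/1715) = -123/343 ≈ -0.35860)
(V - 803)² = (-123/343 - 803)² = (-275552/343)² = 75928904704/117649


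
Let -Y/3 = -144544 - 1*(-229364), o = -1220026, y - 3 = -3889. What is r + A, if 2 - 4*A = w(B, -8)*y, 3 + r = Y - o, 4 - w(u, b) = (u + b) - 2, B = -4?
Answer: 1966101/2 ≈ 9.8305e+5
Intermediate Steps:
y = -3886 (y = 3 - 3889 = -3886)
w(u, b) = 6 - b - u (w(u, b) = 4 - ((u + b) - 2) = 4 - ((b + u) - 2) = 4 - (-2 + b + u) = 4 + (2 - b - u) = 6 - b - u)
Y = -254460 (Y = -3*(-144544 - 1*(-229364)) = -3*(-144544 + 229364) = -3*84820 = -254460)
r = 965563 (r = -3 + (-254460 - 1*(-1220026)) = -3 + (-254460 + 1220026) = -3 + 965566 = 965563)
A = 34975/2 (A = 1/2 - (6 - 1*(-8) - 1*(-4))*(-3886)/4 = 1/2 - (6 + 8 + 4)*(-3886)/4 = 1/2 - 9*(-3886)/2 = 1/2 - 1/4*(-69948) = 1/2 + 17487 = 34975/2 ≈ 17488.)
r + A = 965563 + 34975/2 = 1966101/2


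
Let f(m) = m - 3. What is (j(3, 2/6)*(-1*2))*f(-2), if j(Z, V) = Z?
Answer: 30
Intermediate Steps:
f(m) = -3 + m
(j(3, 2/6)*(-1*2))*f(-2) = (3*(-1*2))*(-3 - 2) = (3*(-2))*(-5) = -6*(-5) = 30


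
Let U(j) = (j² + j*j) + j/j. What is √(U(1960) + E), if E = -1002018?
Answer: √6681183 ≈ 2584.8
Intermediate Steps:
U(j) = 1 + 2*j² (U(j) = (j² + j²) + 1 = 2*j² + 1 = 1 + 2*j²)
√(U(1960) + E) = √((1 + 2*1960²) - 1002018) = √((1 + 2*3841600) - 1002018) = √((1 + 7683200) - 1002018) = √(7683201 - 1002018) = √6681183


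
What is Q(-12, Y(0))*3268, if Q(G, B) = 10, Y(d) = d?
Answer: 32680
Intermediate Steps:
Q(-12, Y(0))*3268 = 10*3268 = 32680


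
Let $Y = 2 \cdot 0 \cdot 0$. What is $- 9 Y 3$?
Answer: $0$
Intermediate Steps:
$Y = 0$ ($Y = 0 \cdot 0 = 0$)
$- 9 Y 3 = \left(-9\right) 0 \cdot 3 = 0 \cdot 3 = 0$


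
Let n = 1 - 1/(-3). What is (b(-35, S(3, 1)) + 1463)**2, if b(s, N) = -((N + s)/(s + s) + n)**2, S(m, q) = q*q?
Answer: 258987674492836/121550625 ≈ 2.1307e+6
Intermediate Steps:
S(m, q) = q**2
n = 4/3 (n = 1 - 1*(-1/3) = 1 + 1/3 = 4/3 ≈ 1.3333)
b(s, N) = -(4/3 + (N + s)/(2*s))**2 (b(s, N) = -((N + s)/(s + s) + 4/3)**2 = -((N + s)/((2*s)) + 4/3)**2 = -((N + s)*(1/(2*s)) + 4/3)**2 = -((N + s)/(2*s) + 4/3)**2 = -(4/3 + (N + s)/(2*s))**2)
(b(-35, S(3, 1)) + 1463)**2 = (-1/36*(3*1**2 + 11*(-35))**2/(-35)**2 + 1463)**2 = (-1/36*1/1225*(3*1 - 385)**2 + 1463)**2 = (-1/36*1/1225*(3 - 385)**2 + 1463)**2 = (-1/36*1/1225*(-382)**2 + 1463)**2 = (-1/36*1/1225*145924 + 1463)**2 = (-36481/11025 + 1463)**2 = (16093094/11025)**2 = 258987674492836/121550625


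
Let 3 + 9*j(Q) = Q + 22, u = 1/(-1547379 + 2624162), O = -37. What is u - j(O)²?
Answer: -4307131/1076783 ≈ -4.0000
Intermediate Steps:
u = 1/1076783 ≈ 9.2869e-7
j(Q) = 19/9 + Q/9 (j(Q) = -⅓ + (Q + 22)/9 = -⅓ + (22 + Q)/9 = -⅓ + (22/9 + Q/9) = 19/9 + Q/9)
u - j(O)² = 1/1076783 - (19/9 + (⅑)*(-37))² = 1/1076783 - (19/9 - 37/9)² = 1/1076783 - 1*(-2)² = 1/1076783 - 1*4 = 1/1076783 - 4 = -4307131/1076783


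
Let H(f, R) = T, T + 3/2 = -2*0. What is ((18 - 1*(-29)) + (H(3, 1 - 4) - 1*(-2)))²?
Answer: 9025/4 ≈ 2256.3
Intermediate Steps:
T = -3/2 (T = -3/2 - 2*0 = -3/2 + 0 = -3/2 ≈ -1.5000)
H(f, R) = -3/2
((18 - 1*(-29)) + (H(3, 1 - 4) - 1*(-2)))² = ((18 - 1*(-29)) + (-3/2 - 1*(-2)))² = ((18 + 29) + (-3/2 + 2))² = (47 + ½)² = (95/2)² = 9025/4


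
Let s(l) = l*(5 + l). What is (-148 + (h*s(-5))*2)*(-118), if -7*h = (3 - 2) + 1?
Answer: 17464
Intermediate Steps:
h = -2/7 (h = -((3 - 2) + 1)/7 = -(1 + 1)/7 = -⅐*2 = -2/7 ≈ -0.28571)
(-148 + (h*s(-5))*2)*(-118) = (-148 - (-10)*(5 - 5)/7*2)*(-118) = (-148 - (-10)*0/7*2)*(-118) = (-148 - 2/7*0*2)*(-118) = (-148 + 0*2)*(-118) = (-148 + 0)*(-118) = -148*(-118) = 17464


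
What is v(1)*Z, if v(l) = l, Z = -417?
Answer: -417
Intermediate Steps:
v(1)*Z = 1*(-417) = -417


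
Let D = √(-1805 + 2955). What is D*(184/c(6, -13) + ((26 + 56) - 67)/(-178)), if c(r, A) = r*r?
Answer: 40265*√46/1602 ≈ 170.47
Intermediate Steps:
c(r, A) = r²
D = 5*√46 (D = √1150 = 5*√46 ≈ 33.912)
D*(184/c(6, -13) + ((26 + 56) - 67)/(-178)) = (5*√46)*(184/(6²) + ((26 + 56) - 67)/(-178)) = (5*√46)*(184/36 + (82 - 67)*(-1/178)) = (5*√46)*(184*(1/36) + 15*(-1/178)) = (5*√46)*(46/9 - 15/178) = (5*√46)*(8053/1602) = 40265*√46/1602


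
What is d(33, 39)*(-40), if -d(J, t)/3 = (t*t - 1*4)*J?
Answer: 6007320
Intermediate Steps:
d(J, t) = -3*J*(-4 + t²) (d(J, t) = -3*(t*t - 1*4)*J = -3*(t² - 4)*J = -3*(-4 + t²)*J = -3*J*(-4 + t²))
d(33, 39)*(-40) = (3*33*(4 - 1*39²))*(-40) = (3*33*(4 - 1*1521))*(-40) = (3*33*(4 - 1521))*(-40) = (3*33*(-1517))*(-40) = -150183*(-40) = 6007320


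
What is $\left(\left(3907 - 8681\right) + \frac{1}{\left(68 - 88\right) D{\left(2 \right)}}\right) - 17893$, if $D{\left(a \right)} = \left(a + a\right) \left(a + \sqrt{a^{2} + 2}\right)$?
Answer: $- \frac{1813359}{80} - \frac{\sqrt{6}}{160} \approx -22667.0$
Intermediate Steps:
$D{\left(a \right)} = 2 a \left(a + \sqrt{2 + a^{2}}\right)$
$\left(\left(3907 - 8681\right) + \frac{1}{\left(68 - 88\right) D{\left(2 \right)}}\right) - 17893 = \left(\left(3907 - 8681\right) + \frac{1}{\left(68 - 88\right) 2 \cdot 2 \left(2 + \sqrt{2 + 2^{2}}\right)}\right) - 17893 = \left(\left(3907 - 8681\right) + \frac{1}{\left(-20\right) 2 \cdot 2 \left(2 + \sqrt{2 + 4}\right)}\right) - 17893 = \left(-4774 + \frac{1}{\left(-20\right) 2 \cdot 2 \left(2 + \sqrt{6}\right)}\right) - 17893 = \left(-4774 + \frac{1}{\left(-20\right) \left(8 + 4 \sqrt{6}\right)}\right) - 17893 = \left(-4774 + \frac{1}{-160 - 80 \sqrt{6}}\right) - 17893 = -22667 + \frac{1}{-160 - 80 \sqrt{6}}$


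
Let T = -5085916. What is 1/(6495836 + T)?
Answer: 1/1409920 ≈ 7.0926e-7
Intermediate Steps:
1/(6495836 + T) = 1/(6495836 - 5085916) = 1/1409920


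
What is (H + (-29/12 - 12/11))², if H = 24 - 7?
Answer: 3171961/17424 ≈ 182.05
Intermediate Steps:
H = 17
(H + (-29/12 - 12/11))² = (17 + (-29/12 - 12/11))² = (17 - 463/132)² = (1781/132)² = 3171961/17424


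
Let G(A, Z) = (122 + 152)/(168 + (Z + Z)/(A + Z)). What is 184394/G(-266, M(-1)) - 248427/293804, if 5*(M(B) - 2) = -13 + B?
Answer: 3035441477288447/26847515716 ≈ 1.1306e+5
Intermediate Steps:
M(B) = -⅗ + B/5 (M(B) = 2 + (-13 + B)/5 = 2 + (-13/5 + B/5) = -⅗ + B/5)
G(A, Z) = 274/(168 + 2*Z/(A + Z)) (G(A, Z) = 274/(168 + (2*Z)/(A + Z)) = 274/(168 + 2*Z/(A + Z)))
184394/G(-266, M(-1)) - 248427/293804 = 184394/((137*(-266 + (-⅗ + (⅕)*(-1)))/(84*(-266) + 85*(-⅗ + (⅕)*(-1))))) - 248427/293804 = 184394/((137*(-266 + (-⅗ - ⅕))/(-22344 + 85*(-⅗ - ⅕)))) - 248427*1/293804 = 184394/((137*(-266 - ⅘)/(-22344 + 85*(-⅘)))) - 248427/293804 = 184394/((137*(-1334/5)/(-22344 - 68))) - 248427/293804 = 184394/((137*(-1334/5)/(-22412))) - 248427/293804 = 184394/((137*(-1/22412)*(-1334/5))) - 248427/293804 = 184394/(91379/56030) - 248427/293804 = 184394*(56030/91379) - 248427/293804 = 10331595820/91379 - 248427/293804 = 3035441477288447/26847515716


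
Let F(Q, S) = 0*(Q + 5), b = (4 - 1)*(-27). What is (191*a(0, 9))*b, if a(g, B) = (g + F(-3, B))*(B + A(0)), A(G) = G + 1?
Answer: 0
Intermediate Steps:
b = -81 (b = 3*(-27) = -81)
A(G) = 1 + G
F(Q, S) = 0 (F(Q, S) = 0*(5 + Q) = 0)
a(g, B) = g*(1 + B) (a(g, B) = (g + 0)*(B + (1 + 0)) = g*(B + 1) = g*(1 + B))
(191*a(0, 9))*b = (191*(0*(1 + 9)))*(-81) = (191*(0*10))*(-81) = (191*0)*(-81) = 0*(-81) = 0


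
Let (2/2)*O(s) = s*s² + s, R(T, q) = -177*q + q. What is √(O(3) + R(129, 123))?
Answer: 3*I*√2402 ≈ 147.03*I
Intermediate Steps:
R(T, q) = -176*q
O(s) = s + s³ (O(s) = s*s² + s = s³ + s = s + s³)
√(O(3) + R(129, 123)) = √((3 + 3³) - 176*123) = √((3 + 27) - 21648) = √(30 - 21648) = √(-21618) = 3*I*√2402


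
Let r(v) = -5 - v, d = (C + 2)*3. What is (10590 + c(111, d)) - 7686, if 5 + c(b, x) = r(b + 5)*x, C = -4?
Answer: 3625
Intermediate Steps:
d = -6 (d = (-4 + 2)*3 = -2*3 = -6)
c(b, x) = -5 + x*(-10 - b) (c(b, x) = -5 + (-5 - (b + 5))*x = -5 + (-5 - (5 + b))*x = -5 + (-5 + (-5 - b))*x = -5 + (-10 - b)*x = -5 + x*(-10 - b))
(10590 + c(111, d)) - 7686 = (10590 + (-5 - 1*(-6)*(10 + 111))) - 7686 = (10590 + (-5 - 1*(-6)*121)) - 7686 = (10590 + (-5 + 726)) - 7686 = (10590 + 721) - 7686 = 11311 - 7686 = 3625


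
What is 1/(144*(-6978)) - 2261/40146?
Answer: -378660883/6723330912 ≈ -0.056320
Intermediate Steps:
1/(144*(-6978)) - 2261/40146 = (1/144)*(-1/6978) - 2261*1/40146 = -1/1004832 - 2261/40146 = -378660883/6723330912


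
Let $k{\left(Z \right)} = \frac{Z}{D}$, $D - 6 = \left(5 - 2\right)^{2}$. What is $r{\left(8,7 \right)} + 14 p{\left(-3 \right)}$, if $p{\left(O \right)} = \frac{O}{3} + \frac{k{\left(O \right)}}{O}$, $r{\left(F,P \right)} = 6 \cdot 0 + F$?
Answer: $- \frac{76}{15} \approx -5.0667$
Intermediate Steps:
$D = 15$ ($D = 6 + \left(5 - 2\right)^{2} = 6 + 3^{2} = 6 + 9 = 15$)
$r{\left(F,P \right)} = F$ ($r{\left(F,P \right)} = 0 + F = F$)
$k{\left(Z \right)} = \frac{Z}{15}$
$p{\left(O \right)} = \frac{1}{15} + \frac{O}{3}$ ($p{\left(O \right)} = \frac{O}{3} + \frac{\frac{1}{15} O}{O} = O \frac{1}{3} + \frac{1}{15} = \frac{O}{3} + \frac{1}{15} = \frac{1}{15} + \frac{O}{3}$)
$r{\left(8,7 \right)} + 14 p{\left(-3 \right)} = 8 + 14 \left(\frac{1}{15} + \frac{1}{3} \left(-3\right)\right) = 8 + 14 \left(\frac{1}{15} - 1\right) = 8 + 14 \left(- \frac{14}{15}\right) = 8 - \frac{196}{15} = - \frac{76}{15}$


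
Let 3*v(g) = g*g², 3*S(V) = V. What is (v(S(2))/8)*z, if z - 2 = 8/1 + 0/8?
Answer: 10/81 ≈ 0.12346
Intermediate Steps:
S(V) = V/3
z = 10 (z = 2 + (8/1 + 0/8) = 2 + (8*1 + 0*(⅛)) = 2 + (8 + 0) = 2 + 8 = 10)
v(g) = g³/3 (v(g) = (g*g²)/3 = g³/3)
(v(S(2))/8)*z = ((((⅓)*2)³/3)/8)*10 = (((⅔)³/3)*(⅛))*10 = (((⅓)*(8/27))*(⅛))*10 = ((8/81)*(⅛))*10 = (1/81)*10 = 10/81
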